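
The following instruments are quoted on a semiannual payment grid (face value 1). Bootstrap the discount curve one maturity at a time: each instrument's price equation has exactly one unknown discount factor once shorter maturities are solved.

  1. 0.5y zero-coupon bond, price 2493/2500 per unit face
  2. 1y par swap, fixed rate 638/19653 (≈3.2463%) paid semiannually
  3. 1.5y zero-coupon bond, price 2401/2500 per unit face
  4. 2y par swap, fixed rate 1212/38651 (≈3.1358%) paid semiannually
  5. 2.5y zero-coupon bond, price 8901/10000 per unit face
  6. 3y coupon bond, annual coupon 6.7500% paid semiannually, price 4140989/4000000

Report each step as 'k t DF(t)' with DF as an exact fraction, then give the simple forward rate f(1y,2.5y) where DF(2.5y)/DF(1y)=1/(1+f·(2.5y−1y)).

1 1/2 2493/2500
2 1 9681/10000
3 3/2 2401/2500
4 2 4697/5000
5 5/2 8901/10000
6 3 4231/5000
f(1y,2.5y) = ((9681/10000)/(8901/10000) − 1)/(3/2) = 520/8901 ≈ 5.8420%

step 1 [0.5y] zero: DF = P = 2493/2500 ≈ 0.997200
step 2 [1y] swap r/2=319/19653: DF=(1 − 319/19653·(0.997200))/(1+319/19653) = 9681/10000 ≈ 0.968100
step 3 [1.5y] zero: DF = P = 2401/2500 ≈ 0.960400
step 4 [2y] swap r/2=606/38651: DF=(1 − 606/38651·(0.997200+0.968100+0.960400))/(1+606/38651) = 4697/5000 ≈ 0.939400
step 5 [2.5y] zero: DF = P = 8901/10000 ≈ 0.890100
step 6 [3y] bond c/2=27/800: DF=(4140989/4000000 − 27/800·(0.997200+0.968100+0.960400+0.939400+0.890100))/(1+27/800) = 4231/5000 ≈ 0.846200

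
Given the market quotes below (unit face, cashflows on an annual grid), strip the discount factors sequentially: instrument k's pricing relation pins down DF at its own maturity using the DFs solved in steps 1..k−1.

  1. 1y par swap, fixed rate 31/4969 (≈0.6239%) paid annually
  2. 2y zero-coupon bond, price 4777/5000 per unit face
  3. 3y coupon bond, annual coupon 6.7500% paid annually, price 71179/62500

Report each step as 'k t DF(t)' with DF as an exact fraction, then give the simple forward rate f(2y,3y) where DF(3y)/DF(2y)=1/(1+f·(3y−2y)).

1 1 4969/5000
2 2 4777/5000
3 3 2359/2500
f(2y,3y) = ((4777/5000)/(2359/2500) − 1)/(1) = 59/4718 ≈ 1.2505%

step 1 [1y] swap r/1=31/4969: DF=(1 − 31/4969·(0))/(1+31/4969) = 4969/5000 ≈ 0.993800
step 2 [2y] zero: DF = P = 4777/5000 ≈ 0.955400
step 3 [3y] bond c/1=27/400: DF=(71179/62500 − 27/400·(0.993800+0.955400))/(1+27/400) = 2359/2500 ≈ 0.943600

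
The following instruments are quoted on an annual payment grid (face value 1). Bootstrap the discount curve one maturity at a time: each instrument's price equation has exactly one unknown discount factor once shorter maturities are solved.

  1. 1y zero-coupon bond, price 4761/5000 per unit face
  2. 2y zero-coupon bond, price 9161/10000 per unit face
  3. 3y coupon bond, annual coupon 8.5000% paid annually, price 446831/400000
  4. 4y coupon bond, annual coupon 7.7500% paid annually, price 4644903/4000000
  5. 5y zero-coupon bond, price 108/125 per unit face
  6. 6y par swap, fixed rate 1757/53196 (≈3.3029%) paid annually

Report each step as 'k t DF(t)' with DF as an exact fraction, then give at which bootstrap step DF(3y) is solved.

1 1 4761/5000
2 2 9161/10000
3 3 552/625
4 4 4399/5000
5 5 108/125
6 6 8243/10000
DF(3y) is solved at step 3

step 1 [1y] zero: DF = P = 4761/5000 ≈ 0.952200
step 2 [2y] zero: DF = P = 9161/10000 ≈ 0.916100
step 3 [3y] bond c/1=17/200: DF=(446831/400000 − 17/200·(0.952200+0.916100))/(1+17/200) = 552/625 ≈ 0.883200
step 4 [4y] bond c/1=31/400: DF=(4644903/4000000 − 31/400·(0.952200+0.916100+0.883200))/(1+31/400) = 4399/5000 ≈ 0.879800
step 5 [5y] zero: DF = P = 108/125 ≈ 0.864000
step 6 [6y] swap r/1=1757/53196: DF=(1 − 1757/53196·(0.952200+0.916100+0.883200+0.879800+0.864000))/(1+1757/53196) = 8243/10000 ≈ 0.824300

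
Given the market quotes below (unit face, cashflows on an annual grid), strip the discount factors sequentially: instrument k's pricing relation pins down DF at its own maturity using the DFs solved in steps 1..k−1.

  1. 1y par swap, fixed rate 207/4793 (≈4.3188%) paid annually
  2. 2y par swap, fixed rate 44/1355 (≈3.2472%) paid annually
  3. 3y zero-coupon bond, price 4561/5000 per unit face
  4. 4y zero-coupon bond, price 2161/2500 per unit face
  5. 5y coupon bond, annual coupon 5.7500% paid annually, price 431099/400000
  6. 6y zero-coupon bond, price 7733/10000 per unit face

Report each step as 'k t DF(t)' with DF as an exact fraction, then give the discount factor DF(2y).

step 1 [1y] swap r/1=207/4793: DF=(1 − 207/4793·(0))/(1+207/4793) = 4793/5000 ≈ 0.958600
step 2 [2y] swap r/1=44/1355: DF=(1 − 44/1355·(0.958600))/(1+44/1355) = 1173/1250 ≈ 0.938400
step 3 [3y] zero: DF = P = 4561/5000 ≈ 0.912200
step 4 [4y] zero: DF = P = 2161/2500 ≈ 0.864400
step 5 [5y] bond c/1=23/400: DF=(431099/400000 − 23/400·(0.958600+0.938400+0.912200+0.864400))/(1+23/400) = 4097/5000 ≈ 0.819400
step 6 [6y] zero: DF = P = 7733/10000 ≈ 0.773300

1 1 4793/5000
2 2 1173/1250
3 3 4561/5000
4 4 2161/2500
5 5 4097/5000
6 6 7733/10000
DF(2y) = 1173/1250 ≈ 0.938400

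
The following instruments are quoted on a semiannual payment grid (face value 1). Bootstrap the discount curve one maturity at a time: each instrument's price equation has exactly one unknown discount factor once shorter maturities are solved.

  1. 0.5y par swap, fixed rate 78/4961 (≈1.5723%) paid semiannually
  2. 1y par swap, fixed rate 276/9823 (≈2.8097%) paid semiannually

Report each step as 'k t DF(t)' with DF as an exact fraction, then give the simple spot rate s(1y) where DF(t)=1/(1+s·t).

1 1/2 4961/5000
2 1 2431/2500
s(1y) = (1/(2431/2500) − 1)/(1) = 69/2431 ≈ 2.8383%

step 1 [0.5y] swap r/2=39/4961: DF=(1 − 39/4961·(0))/(1+39/4961) = 4961/5000 ≈ 0.992200
step 2 [1y] swap r/2=138/9823: DF=(1 − 138/9823·(0.992200))/(1+138/9823) = 2431/2500 ≈ 0.972400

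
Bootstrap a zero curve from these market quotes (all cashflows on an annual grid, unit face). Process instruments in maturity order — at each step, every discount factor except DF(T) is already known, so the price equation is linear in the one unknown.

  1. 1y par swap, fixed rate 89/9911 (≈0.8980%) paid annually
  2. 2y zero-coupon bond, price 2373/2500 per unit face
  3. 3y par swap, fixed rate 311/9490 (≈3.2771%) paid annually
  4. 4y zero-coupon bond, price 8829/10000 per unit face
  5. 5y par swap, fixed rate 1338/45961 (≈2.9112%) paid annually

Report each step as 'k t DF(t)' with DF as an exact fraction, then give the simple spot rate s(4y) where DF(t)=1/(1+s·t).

1 1 9911/10000
2 2 2373/2500
3 3 9067/10000
4 4 8829/10000
5 5 4331/5000
s(4y) = (1/(8829/10000) − 1)/(4) = 1171/35316 ≈ 3.3158%

step 1 [1y] swap r/1=89/9911: DF=(1 − 89/9911·(0))/(1+89/9911) = 9911/10000 ≈ 0.991100
step 2 [2y] zero: DF = P = 2373/2500 ≈ 0.949200
step 3 [3y] swap r/1=311/9490: DF=(1 − 311/9490·(0.991100+0.949200))/(1+311/9490) = 9067/10000 ≈ 0.906700
step 4 [4y] zero: DF = P = 8829/10000 ≈ 0.882900
step 5 [5y] swap r/1=1338/45961: DF=(1 − 1338/45961·(0.991100+0.949200+0.906700+0.882900))/(1+1338/45961) = 4331/5000 ≈ 0.866200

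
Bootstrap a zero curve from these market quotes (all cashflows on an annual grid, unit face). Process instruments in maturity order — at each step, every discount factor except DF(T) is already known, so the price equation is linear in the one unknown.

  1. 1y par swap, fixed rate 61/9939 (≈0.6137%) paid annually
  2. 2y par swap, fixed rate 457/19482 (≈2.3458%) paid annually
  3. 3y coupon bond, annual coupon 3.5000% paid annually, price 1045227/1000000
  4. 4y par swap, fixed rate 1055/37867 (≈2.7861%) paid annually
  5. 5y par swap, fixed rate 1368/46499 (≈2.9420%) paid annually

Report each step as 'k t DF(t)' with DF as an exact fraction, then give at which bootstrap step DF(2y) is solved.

step 1 [1y] swap r/1=61/9939: DF=(1 − 61/9939·(0))/(1+61/9939) = 9939/10000 ≈ 0.993900
step 2 [2y] swap r/1=457/19482: DF=(1 − 457/19482·(0.993900))/(1+457/19482) = 9543/10000 ≈ 0.954300
step 3 [3y] bond c/1=7/200: DF=(1045227/1000000 − 7/200·(0.993900+0.954300))/(1+7/200) = 118/125 ≈ 0.944000
step 4 [4y] swap r/1=1055/37867: DF=(1 − 1055/37867·(0.993900+0.954300+0.944000))/(1+1055/37867) = 1789/2000 ≈ 0.894500
step 5 [5y] swap r/1=1368/46499: DF=(1 − 1368/46499·(0.993900+0.954300+0.944000+0.894500))/(1+1368/46499) = 1079/1250 ≈ 0.863200

1 1 9939/10000
2 2 9543/10000
3 3 118/125
4 4 1789/2000
5 5 1079/1250
DF(2y) is solved at step 2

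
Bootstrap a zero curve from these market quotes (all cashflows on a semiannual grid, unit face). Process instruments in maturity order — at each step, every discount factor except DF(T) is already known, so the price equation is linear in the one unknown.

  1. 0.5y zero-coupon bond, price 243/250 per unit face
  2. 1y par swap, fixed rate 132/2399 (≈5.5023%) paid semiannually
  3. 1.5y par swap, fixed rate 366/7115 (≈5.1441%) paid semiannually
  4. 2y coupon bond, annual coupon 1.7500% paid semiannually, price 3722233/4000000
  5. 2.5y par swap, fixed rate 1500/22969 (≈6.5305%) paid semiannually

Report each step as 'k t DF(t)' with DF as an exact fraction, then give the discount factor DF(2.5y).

step 1 [0.5y] zero: DF = P = 243/250 ≈ 0.972000
step 2 [1y] swap r/2=66/2399: DF=(1 − 66/2399·(0.972000))/(1+66/2399) = 592/625 ≈ 0.947200
step 3 [1.5y] swap r/2=183/7115: DF=(1 − 183/7115·(0.972000+0.947200))/(1+183/7115) = 2317/2500 ≈ 0.926800
step 4 [2y] bond c/2=7/800: DF=(3722233/4000000 − 7/800·(0.972000+0.947200+0.926800))/(1+7/800) = 4489/5000 ≈ 0.897800
step 5 [2.5y] swap r/2=750/22969: DF=(1 − 750/22969·(0.972000+0.947200+0.926800+0.897800))/(1+750/22969) = 17/20 ≈ 0.850000

1 1/2 243/250
2 1 592/625
3 3/2 2317/2500
4 2 4489/5000
5 5/2 17/20
DF(2.5y) = 17/20 ≈ 0.850000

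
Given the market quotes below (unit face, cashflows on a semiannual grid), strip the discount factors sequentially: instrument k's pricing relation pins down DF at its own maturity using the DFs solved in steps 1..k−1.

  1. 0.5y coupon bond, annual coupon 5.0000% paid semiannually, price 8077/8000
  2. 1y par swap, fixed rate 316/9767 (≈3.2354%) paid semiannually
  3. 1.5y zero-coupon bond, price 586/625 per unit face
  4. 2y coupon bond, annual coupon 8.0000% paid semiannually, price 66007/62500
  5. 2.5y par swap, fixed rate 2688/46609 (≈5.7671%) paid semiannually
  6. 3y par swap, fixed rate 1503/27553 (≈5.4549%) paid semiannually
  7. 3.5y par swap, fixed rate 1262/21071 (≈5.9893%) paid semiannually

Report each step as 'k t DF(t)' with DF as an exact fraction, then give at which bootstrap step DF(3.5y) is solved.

step 1 [0.5y] bond c/2=1/40: DF=(8077/8000 − 1/40·(0))/(1+1/40) = 197/200 ≈ 0.985000
step 2 [1y] swap r/2=158/9767: DF=(1 − 158/9767·(0.985000))/(1+158/9767) = 2421/2500 ≈ 0.968400
step 3 [1.5y] zero: DF = P = 586/625 ≈ 0.937600
step 4 [2y] bond c/2=1/25: DF=(66007/62500 − 1/25·(0.985000+0.968400+0.937600))/(1+1/25) = 9043/10000 ≈ 0.904300
step 5 [2.5y] swap r/2=1344/46609: DF=(1 − 1344/46609·(0.985000+0.968400+0.937600+0.904300))/(1+1344/46609) = 541/625 ≈ 0.865600
step 6 [3y] swap r/2=1503/55106: DF=(1 − 1503/55106·(0.985000+0.968400+0.937600+0.904300+0.865600))/(1+1503/55106) = 8497/10000 ≈ 0.849700
step 7 [3.5y] swap r/2=631/21071: DF=(1 − 631/21071·(0.985000+0.968400+0.937600+0.904300+0.865600+0.849700))/(1+631/21071) = 8107/10000 ≈ 0.810700

1 1/2 197/200
2 1 2421/2500
3 3/2 586/625
4 2 9043/10000
5 5/2 541/625
6 3 8497/10000
7 7/2 8107/10000
DF(3.5y) is solved at step 7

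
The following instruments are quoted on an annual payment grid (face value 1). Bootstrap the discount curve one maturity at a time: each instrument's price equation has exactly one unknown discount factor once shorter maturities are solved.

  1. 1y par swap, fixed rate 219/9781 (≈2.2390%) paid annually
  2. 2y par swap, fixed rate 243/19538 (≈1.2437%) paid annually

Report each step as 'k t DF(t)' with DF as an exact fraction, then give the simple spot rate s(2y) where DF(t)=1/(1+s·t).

step 1 [1y] swap r/1=219/9781: DF=(1 − 219/9781·(0))/(1+219/9781) = 9781/10000 ≈ 0.978100
step 2 [2y] swap r/1=243/19538: DF=(1 − 243/19538·(0.978100))/(1+243/19538) = 9757/10000 ≈ 0.975700

1 1 9781/10000
2 2 9757/10000
s(2y) = (1/(9757/10000) − 1)/(2) = 243/19514 ≈ 1.2453%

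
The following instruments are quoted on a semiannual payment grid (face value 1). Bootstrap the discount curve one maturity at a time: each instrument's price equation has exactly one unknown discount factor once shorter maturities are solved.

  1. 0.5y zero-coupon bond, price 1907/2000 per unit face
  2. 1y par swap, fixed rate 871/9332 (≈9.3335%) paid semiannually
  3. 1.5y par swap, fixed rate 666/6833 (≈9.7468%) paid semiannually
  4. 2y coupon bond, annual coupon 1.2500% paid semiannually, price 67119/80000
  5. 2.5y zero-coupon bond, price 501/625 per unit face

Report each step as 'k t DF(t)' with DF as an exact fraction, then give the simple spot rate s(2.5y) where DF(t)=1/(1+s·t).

step 1 [0.5y] zero: DF = P = 1907/2000 ≈ 0.953500
step 2 [1y] swap r/2=871/18664: DF=(1 − 871/18664·(0.953500))/(1+871/18664) = 9129/10000 ≈ 0.912900
step 3 [1.5y] swap r/2=333/6833: DF=(1 − 333/6833·(0.953500+0.912900))/(1+333/6833) = 2167/2500 ≈ 0.866800
step 4 [2y] bond c/2=1/160: DF=(67119/80000 − 1/160·(0.953500+0.912900+0.866800))/(1+1/160) = 1021/1250 ≈ 0.816800
step 5 [2.5y] zero: DF = P = 501/625 ≈ 0.801600

1 1/2 1907/2000
2 1 9129/10000
3 3/2 2167/2500
4 2 1021/1250
5 5/2 501/625
s(2.5y) = (1/(501/625) − 1)/(5/2) = 248/2505 ≈ 9.9002%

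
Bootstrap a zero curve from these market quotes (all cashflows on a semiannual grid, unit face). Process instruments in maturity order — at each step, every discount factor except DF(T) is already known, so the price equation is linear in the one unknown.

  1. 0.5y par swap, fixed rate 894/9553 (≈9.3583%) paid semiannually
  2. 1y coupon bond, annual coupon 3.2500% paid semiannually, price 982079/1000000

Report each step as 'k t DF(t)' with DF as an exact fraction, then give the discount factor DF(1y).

1 1/2 9553/10000
2 1 9511/10000
DF(1y) = 9511/10000 ≈ 0.951100

step 1 [0.5y] swap r/2=447/9553: DF=(1 − 447/9553·(0))/(1+447/9553) = 9553/10000 ≈ 0.955300
step 2 [1y] bond c/2=13/800: DF=(982079/1000000 − 13/800·(0.955300))/(1+13/800) = 9511/10000 ≈ 0.951100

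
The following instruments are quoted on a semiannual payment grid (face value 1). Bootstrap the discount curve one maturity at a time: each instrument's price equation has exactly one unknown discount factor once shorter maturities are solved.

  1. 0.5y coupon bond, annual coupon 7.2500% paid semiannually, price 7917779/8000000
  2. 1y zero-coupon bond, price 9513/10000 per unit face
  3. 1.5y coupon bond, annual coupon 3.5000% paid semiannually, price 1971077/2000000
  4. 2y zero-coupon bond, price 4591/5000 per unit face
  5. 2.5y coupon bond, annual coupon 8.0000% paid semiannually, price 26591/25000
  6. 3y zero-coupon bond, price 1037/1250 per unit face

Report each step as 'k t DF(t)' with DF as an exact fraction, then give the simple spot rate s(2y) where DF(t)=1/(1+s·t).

1 1/2 9551/10000
2 1 9513/10000
3 3/2 4679/5000
4 2 4591/5000
5 5/2 8781/10000
6 3 1037/1250
s(2y) = (1/(4591/5000) − 1)/(2) = 409/9182 ≈ 4.4544%

step 1 [0.5y] bond c/2=29/800: DF=(7917779/8000000 − 29/800·(0))/(1+29/800) = 9551/10000 ≈ 0.955100
step 2 [1y] zero: DF = P = 9513/10000 ≈ 0.951300
step 3 [1.5y] bond c/2=7/400: DF=(1971077/2000000 − 7/400·(0.955100+0.951300))/(1+7/400) = 4679/5000 ≈ 0.935800
step 4 [2y] zero: DF = P = 4591/5000 ≈ 0.918200
step 5 [2.5y] bond c/2=1/25: DF=(26591/25000 − 1/25·(0.955100+0.951300+0.935800+0.918200))/(1+1/25) = 8781/10000 ≈ 0.878100
step 6 [3y] zero: DF = P = 1037/1250 ≈ 0.829600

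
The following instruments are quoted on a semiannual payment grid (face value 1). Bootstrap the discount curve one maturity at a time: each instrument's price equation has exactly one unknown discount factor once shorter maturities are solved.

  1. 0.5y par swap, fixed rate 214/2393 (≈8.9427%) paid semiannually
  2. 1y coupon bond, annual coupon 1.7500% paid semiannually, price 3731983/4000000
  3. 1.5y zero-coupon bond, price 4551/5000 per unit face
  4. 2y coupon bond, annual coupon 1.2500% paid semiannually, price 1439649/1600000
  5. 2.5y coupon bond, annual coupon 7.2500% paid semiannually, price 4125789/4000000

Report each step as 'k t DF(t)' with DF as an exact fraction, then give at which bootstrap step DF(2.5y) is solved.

1 1/2 2393/2500
2 1 4583/5000
3 3/2 4551/5000
4 2 8769/10000
5 5/2 8673/10000
DF(2.5y) is solved at step 5

step 1 [0.5y] swap r/2=107/2393: DF=(1 − 107/2393·(0))/(1+107/2393) = 2393/2500 ≈ 0.957200
step 2 [1y] bond c/2=7/800: DF=(3731983/4000000 − 7/800·(0.957200))/(1+7/800) = 4583/5000 ≈ 0.916600
step 3 [1.5y] zero: DF = P = 4551/5000 ≈ 0.910200
step 4 [2y] bond c/2=1/160: DF=(1439649/1600000 − 1/160·(0.957200+0.916600+0.910200))/(1+1/160) = 8769/10000 ≈ 0.876900
step 5 [2.5y] bond c/2=29/800: DF=(4125789/4000000 − 29/800·(0.957200+0.916600+0.910200+0.876900))/(1+29/800) = 8673/10000 ≈ 0.867300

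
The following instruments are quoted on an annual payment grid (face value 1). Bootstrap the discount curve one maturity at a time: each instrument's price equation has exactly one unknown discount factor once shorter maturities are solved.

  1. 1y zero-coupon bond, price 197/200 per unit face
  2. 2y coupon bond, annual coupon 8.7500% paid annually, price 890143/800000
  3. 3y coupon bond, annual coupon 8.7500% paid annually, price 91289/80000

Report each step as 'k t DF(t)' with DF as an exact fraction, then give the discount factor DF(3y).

1 1 197/200
2 2 9439/10000
3 3 8941/10000
DF(3y) = 8941/10000 ≈ 0.894100

step 1 [1y] zero: DF = P = 197/200 ≈ 0.985000
step 2 [2y] bond c/1=7/80: DF=(890143/800000 − 7/80·(0.985000))/(1+7/80) = 9439/10000 ≈ 0.943900
step 3 [3y] bond c/1=7/80: DF=(91289/80000 − 7/80·(0.985000+0.943900))/(1+7/80) = 8941/10000 ≈ 0.894100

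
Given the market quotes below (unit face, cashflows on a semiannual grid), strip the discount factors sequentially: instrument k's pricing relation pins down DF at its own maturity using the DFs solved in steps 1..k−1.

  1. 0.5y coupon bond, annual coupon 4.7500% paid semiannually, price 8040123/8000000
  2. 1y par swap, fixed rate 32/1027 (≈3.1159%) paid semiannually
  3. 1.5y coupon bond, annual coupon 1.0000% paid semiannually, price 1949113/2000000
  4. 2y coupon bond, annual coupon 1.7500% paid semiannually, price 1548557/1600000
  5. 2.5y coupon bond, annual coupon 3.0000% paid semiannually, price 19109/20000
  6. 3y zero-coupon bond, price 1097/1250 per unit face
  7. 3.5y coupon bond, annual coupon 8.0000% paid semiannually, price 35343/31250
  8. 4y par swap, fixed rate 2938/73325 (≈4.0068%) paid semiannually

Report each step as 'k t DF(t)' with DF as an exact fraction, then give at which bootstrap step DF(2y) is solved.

step 1 [0.5y] bond c/2=19/800: DF=(8040123/8000000 − 19/800·(0))/(1+19/800) = 9817/10000 ≈ 0.981700
step 2 [1y] swap r/2=16/1027: DF=(1 − 16/1027·(0.981700))/(1+16/1027) = 606/625 ≈ 0.969600
step 3 [1.5y] bond c/2=1/200: DF=(1949113/2000000 − 1/200·(0.981700+0.969600))/(1+1/200) = 24/25 ≈ 0.960000
step 4 [2y] bond c/2=7/800: DF=(1548557/1600000 − 7/800·(0.981700+0.969600+0.960000))/(1+7/800) = 4671/5000 ≈ 0.934200
step 5 [2.5y] bond c/2=3/200: DF=(19109/20000 − 3/200·(0.981700+0.969600+0.960000+0.934200))/(1+3/200) = 1769/2000 ≈ 0.884500
step 6 [3y] zero: DF = P = 1097/1250 ≈ 0.877600
step 7 [3.5y] bond c/2=1/25: DF=(35343/31250 − 1/25·(0.981700+0.969600+0.960000+0.934200+0.884500+0.877600))/(1+1/25) = 4359/5000 ≈ 0.871800
step 8 [4y] swap r/2=1469/73325: DF=(1 − 1469/73325·(0.981700+0.969600+0.960000+0.934200+0.884500+0.877600+0.871800))/(1+1469/73325) = 8531/10000 ≈ 0.853100

1 1/2 9817/10000
2 1 606/625
3 3/2 24/25
4 2 4671/5000
5 5/2 1769/2000
6 3 1097/1250
7 7/2 4359/5000
8 4 8531/10000
DF(2y) is solved at step 4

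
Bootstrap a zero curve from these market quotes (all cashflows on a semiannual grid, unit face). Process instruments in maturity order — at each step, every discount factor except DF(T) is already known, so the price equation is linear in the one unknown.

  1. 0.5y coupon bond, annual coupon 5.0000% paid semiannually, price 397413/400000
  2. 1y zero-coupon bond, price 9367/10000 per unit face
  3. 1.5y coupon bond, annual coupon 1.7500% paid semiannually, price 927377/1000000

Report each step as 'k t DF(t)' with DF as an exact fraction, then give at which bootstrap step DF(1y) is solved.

step 1 [0.5y] bond c/2=1/40: DF=(397413/400000 − 1/40·(0))/(1+1/40) = 9693/10000 ≈ 0.969300
step 2 [1y] zero: DF = P = 9367/10000 ≈ 0.936700
step 3 [1.5y] bond c/2=7/800: DF=(927377/1000000 − 7/800·(0.969300+0.936700))/(1+7/800) = 2257/2500 ≈ 0.902800

1 1/2 9693/10000
2 1 9367/10000
3 3/2 2257/2500
DF(1y) is solved at step 2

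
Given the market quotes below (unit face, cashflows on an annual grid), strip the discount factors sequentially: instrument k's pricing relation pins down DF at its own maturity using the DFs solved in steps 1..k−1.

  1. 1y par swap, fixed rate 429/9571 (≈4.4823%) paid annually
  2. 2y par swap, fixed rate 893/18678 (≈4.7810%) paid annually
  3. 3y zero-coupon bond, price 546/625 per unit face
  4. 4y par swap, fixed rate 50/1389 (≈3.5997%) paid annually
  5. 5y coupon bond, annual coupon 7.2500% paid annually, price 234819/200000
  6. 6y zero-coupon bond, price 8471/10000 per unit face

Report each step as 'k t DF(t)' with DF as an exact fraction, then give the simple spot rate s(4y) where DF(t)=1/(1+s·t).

step 1 [1y] swap r/1=429/9571: DF=(1 − 429/9571·(0))/(1+429/9571) = 9571/10000 ≈ 0.957100
step 2 [2y] swap r/1=893/18678: DF=(1 − 893/18678·(0.957100))/(1+893/18678) = 9107/10000 ≈ 0.910700
step 3 [3y] zero: DF = P = 546/625 ≈ 0.873600
step 4 [4y] swap r/1=50/1389: DF=(1 − 50/1389·(0.957100+0.910700+0.873600))/(1+50/1389) = 87/100 ≈ 0.870000
step 5 [5y] bond c/1=29/400: DF=(234819/200000 − 29/400·(0.957100+0.910700+0.873600+0.870000))/(1+29/400) = 4253/5000 ≈ 0.850600
step 6 [6y] zero: DF = P = 8471/10000 ≈ 0.847100

1 1 9571/10000
2 2 9107/10000
3 3 546/625
4 4 87/100
5 5 4253/5000
6 6 8471/10000
s(4y) = (1/(87/100) − 1)/(4) = 13/348 ≈ 3.7356%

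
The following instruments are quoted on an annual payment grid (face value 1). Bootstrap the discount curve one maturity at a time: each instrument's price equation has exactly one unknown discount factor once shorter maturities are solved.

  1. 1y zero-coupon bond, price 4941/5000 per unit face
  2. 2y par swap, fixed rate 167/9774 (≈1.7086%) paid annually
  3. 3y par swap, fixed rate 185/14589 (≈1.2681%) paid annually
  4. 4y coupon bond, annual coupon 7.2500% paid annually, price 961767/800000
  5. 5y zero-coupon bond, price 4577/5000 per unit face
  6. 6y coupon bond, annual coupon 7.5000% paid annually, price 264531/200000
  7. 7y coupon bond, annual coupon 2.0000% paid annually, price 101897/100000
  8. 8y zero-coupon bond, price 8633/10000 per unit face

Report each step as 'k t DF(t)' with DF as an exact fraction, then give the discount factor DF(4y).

step 1 [1y] zero: DF = P = 4941/5000 ≈ 0.988200
step 2 [2y] swap r/1=167/9774: DF=(1 − 167/9774·(0.988200))/(1+167/9774) = 4833/5000 ≈ 0.966600
step 3 [3y] swap r/1=185/14589: DF=(1 − 185/14589·(0.988200+0.966600))/(1+185/14589) = 963/1000 ≈ 0.963000
step 4 [4y] bond c/1=29/400: DF=(961767/800000 − 29/400·(0.988200+0.966600+0.963000))/(1+29/400) = 9237/10000 ≈ 0.923700
step 5 [5y] zero: DF = P = 4577/5000 ≈ 0.915400
step 6 [6y] bond c/1=3/40: DF=(264531/200000 − 3/40·(0.988200+0.966600+0.963000+0.923700+0.915400))/(1+3/40) = 1797/2000 ≈ 0.898500
step 7 [7y] bond c/1=1/50: DF=(101897/100000 − 1/50·(0.988200+0.966600+0.963000+0.923700+0.915400+0.898500))/(1+1/50) = 8881/10000 ≈ 0.888100
step 8 [8y] zero: DF = P = 8633/10000 ≈ 0.863300

1 1 4941/5000
2 2 4833/5000
3 3 963/1000
4 4 9237/10000
5 5 4577/5000
6 6 1797/2000
7 7 8881/10000
8 8 8633/10000
DF(4y) = 9237/10000 ≈ 0.923700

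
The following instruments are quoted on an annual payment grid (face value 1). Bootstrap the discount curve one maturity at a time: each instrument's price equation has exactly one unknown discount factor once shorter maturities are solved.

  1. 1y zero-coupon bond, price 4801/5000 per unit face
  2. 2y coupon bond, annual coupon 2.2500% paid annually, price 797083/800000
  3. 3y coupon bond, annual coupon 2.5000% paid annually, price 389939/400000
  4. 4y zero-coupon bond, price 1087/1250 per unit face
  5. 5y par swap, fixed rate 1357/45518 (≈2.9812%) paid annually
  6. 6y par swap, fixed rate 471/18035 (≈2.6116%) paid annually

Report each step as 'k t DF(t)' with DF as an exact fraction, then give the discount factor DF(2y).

step 1 [1y] zero: DF = P = 4801/5000 ≈ 0.960200
step 2 [2y] bond c/1=9/400: DF=(797083/800000 − 9/400·(0.960200))/(1+9/400) = 9533/10000 ≈ 0.953300
step 3 [3y] bond c/1=1/40: DF=(389939/400000 − 1/40·(0.960200+0.953300))/(1+1/40) = 2261/2500 ≈ 0.904400
step 4 [4y] zero: DF = P = 1087/1250 ≈ 0.869600
step 5 [5y] swap r/1=1357/45518: DF=(1 − 1357/45518·(0.960200+0.953300+0.904400+0.869600))/(1+1357/45518) = 8643/10000 ≈ 0.864300
step 6 [6y] swap r/1=471/18035: DF=(1 − 471/18035·(0.960200+0.953300+0.904400+0.869600+0.864300))/(1+471/18035) = 8587/10000 ≈ 0.858700

1 1 4801/5000
2 2 9533/10000
3 3 2261/2500
4 4 1087/1250
5 5 8643/10000
6 6 8587/10000
DF(2y) = 9533/10000 ≈ 0.953300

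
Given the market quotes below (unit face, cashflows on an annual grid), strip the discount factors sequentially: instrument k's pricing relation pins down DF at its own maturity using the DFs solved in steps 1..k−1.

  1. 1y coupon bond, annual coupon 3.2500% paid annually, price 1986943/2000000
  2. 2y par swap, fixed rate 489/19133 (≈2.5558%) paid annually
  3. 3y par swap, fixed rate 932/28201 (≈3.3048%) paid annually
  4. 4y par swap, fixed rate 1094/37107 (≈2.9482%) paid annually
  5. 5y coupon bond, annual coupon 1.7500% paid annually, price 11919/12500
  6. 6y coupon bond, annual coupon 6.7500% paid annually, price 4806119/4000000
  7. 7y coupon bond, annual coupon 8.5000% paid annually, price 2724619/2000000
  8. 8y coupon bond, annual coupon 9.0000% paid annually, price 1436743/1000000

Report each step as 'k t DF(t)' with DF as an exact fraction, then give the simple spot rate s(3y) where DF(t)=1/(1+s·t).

1 1 4811/5000
2 2 9511/10000
3 3 2267/2500
4 4 4453/5000
5 5 8733/10000
6 6 8357/10000
7 7 831/1000
8 8 401/500
s(3y) = (1/(2267/2500) − 1)/(3) = 233/6801 ≈ 3.4260%

step 1 [1y] bond c/1=13/400: DF=(1986943/2000000 − 13/400·(0))/(1+13/400) = 4811/5000 ≈ 0.962200
step 2 [2y] swap r/1=489/19133: DF=(1 − 489/19133·(0.962200))/(1+489/19133) = 9511/10000 ≈ 0.951100
step 3 [3y] swap r/1=932/28201: DF=(1 − 932/28201·(0.962200+0.951100))/(1+932/28201) = 2267/2500 ≈ 0.906800
step 4 [4y] swap r/1=1094/37107: DF=(1 − 1094/37107·(0.962200+0.951100+0.906800))/(1+1094/37107) = 4453/5000 ≈ 0.890600
step 5 [5y] bond c/1=7/400: DF=(11919/12500 − 7/400·(0.962200+0.951100+0.906800+0.890600))/(1+7/400) = 8733/10000 ≈ 0.873300
step 6 [6y] bond c/1=27/400: DF=(4806119/4000000 − 27/400·(0.962200+0.951100+0.906800+0.890600+0.873300))/(1+27/400) = 8357/10000 ≈ 0.835700
step 7 [7y] bond c/1=17/200: DF=(2724619/2000000 − 17/200·(0.962200+0.951100+0.906800+0.890600+0.873300+0.835700))/(1+17/200) = 831/1000 ≈ 0.831000
step 8 [8y] bond c/1=9/100: DF=(1436743/1000000 − 9/100·(0.962200+0.951100+0.906800+0.890600+0.873300+0.835700+0.831000))/(1+9/100) = 401/500 ≈ 0.802000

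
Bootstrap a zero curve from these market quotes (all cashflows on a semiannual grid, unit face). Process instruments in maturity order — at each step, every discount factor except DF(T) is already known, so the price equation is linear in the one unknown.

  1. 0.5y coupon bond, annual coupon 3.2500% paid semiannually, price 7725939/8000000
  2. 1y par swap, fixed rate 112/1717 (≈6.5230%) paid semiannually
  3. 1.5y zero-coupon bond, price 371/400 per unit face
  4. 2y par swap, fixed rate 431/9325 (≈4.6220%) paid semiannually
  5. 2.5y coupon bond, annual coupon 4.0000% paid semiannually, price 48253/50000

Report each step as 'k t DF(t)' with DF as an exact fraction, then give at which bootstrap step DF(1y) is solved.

1 1/2 9503/10000
2 1 1173/1250
3 3/2 371/400
4 2 4569/5000
5 5/2 873/1000
DF(1y) is solved at step 2

step 1 [0.5y] bond c/2=13/800: DF=(7725939/8000000 − 13/800·(0))/(1+13/800) = 9503/10000 ≈ 0.950300
step 2 [1y] swap r/2=56/1717: DF=(1 − 56/1717·(0.950300))/(1+56/1717) = 1173/1250 ≈ 0.938400
step 3 [1.5y] zero: DF = P = 371/400 ≈ 0.927500
step 4 [2y] swap r/2=431/18650: DF=(1 − 431/18650·(0.950300+0.938400+0.927500))/(1+431/18650) = 4569/5000 ≈ 0.913800
step 5 [2.5y] bond c/2=1/50: DF=(48253/50000 − 1/50·(0.950300+0.938400+0.927500+0.913800))/(1+1/50) = 873/1000 ≈ 0.873000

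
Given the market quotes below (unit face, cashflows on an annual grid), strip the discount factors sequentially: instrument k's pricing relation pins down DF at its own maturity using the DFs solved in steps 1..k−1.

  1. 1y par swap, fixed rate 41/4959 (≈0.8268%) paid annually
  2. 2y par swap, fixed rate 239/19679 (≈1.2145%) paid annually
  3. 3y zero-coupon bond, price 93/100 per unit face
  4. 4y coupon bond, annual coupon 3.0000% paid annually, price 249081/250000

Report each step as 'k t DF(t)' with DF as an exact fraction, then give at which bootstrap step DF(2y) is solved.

step 1 [1y] swap r/1=41/4959: DF=(1 − 41/4959·(0))/(1+41/4959) = 4959/5000 ≈ 0.991800
step 2 [2y] swap r/1=239/19679: DF=(1 − 239/19679·(0.991800))/(1+239/19679) = 9761/10000 ≈ 0.976100
step 3 [3y] zero: DF = P = 93/100 ≈ 0.930000
step 4 [4y] bond c/1=3/100: DF=(249081/250000 − 3/100·(0.991800+0.976100+0.930000))/(1+3/100) = 8829/10000 ≈ 0.882900

1 1 4959/5000
2 2 9761/10000
3 3 93/100
4 4 8829/10000
DF(2y) is solved at step 2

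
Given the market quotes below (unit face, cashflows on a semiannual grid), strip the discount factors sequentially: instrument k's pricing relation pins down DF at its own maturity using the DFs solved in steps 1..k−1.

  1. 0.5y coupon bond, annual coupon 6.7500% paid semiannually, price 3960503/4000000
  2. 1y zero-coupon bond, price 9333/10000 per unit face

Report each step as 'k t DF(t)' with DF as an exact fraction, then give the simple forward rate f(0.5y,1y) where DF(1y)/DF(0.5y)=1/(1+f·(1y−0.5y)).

step 1 [0.5y] bond c/2=27/800: DF=(3960503/4000000 − 27/800·(0))/(1+27/800) = 4789/5000 ≈ 0.957800
step 2 [1y] zero: DF = P = 9333/10000 ≈ 0.933300

1 1/2 4789/5000
2 1 9333/10000
f(0.5y,1y) = ((4789/5000)/(9333/10000) − 1)/(1/2) = 490/9333 ≈ 5.2502%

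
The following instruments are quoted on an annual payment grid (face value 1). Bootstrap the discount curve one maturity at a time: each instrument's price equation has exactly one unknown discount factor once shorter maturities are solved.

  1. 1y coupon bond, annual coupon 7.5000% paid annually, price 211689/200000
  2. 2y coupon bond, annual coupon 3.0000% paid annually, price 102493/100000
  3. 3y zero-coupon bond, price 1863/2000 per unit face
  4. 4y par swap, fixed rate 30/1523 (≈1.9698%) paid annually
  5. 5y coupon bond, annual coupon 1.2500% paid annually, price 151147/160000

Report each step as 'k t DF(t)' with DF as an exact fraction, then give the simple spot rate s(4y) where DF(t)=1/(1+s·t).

step 1 [1y] bond c/1=3/40: DF=(211689/200000 − 3/40·(0))/(1+3/40) = 4923/5000 ≈ 0.984600
step 2 [2y] bond c/1=3/100: DF=(102493/100000 − 3/100·(0.984600))/(1+3/100) = 604/625 ≈ 0.966400
step 3 [3y] zero: DF = P = 1863/2000 ≈ 0.931500
step 4 [4y] swap r/1=30/1523: DF=(1 − 30/1523·(0.984600+0.966400+0.931500))/(1+30/1523) = 37/40 ≈ 0.925000
step 5 [5y] bond c/1=1/80: DF=(151147/160000 − 1/80·(0.984600+0.966400+0.931500+0.925000))/(1+1/80) = 443/500 ≈ 0.886000

1 1 4923/5000
2 2 604/625
3 3 1863/2000
4 4 37/40
5 5 443/500
s(4y) = (1/(37/40) − 1)/(4) = 3/148 ≈ 2.0270%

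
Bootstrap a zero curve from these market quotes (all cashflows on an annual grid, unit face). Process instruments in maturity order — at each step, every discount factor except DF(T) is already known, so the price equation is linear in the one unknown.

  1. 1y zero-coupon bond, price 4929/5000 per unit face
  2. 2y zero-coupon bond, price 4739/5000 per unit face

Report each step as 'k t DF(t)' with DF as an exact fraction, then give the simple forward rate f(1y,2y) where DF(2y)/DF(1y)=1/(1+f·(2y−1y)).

1 1 4929/5000
2 2 4739/5000
f(1y,2y) = ((4929/5000)/(4739/5000) − 1)/(1) = 190/4739 ≈ 4.0093%

step 1 [1y] zero: DF = P = 4929/5000 ≈ 0.985800
step 2 [2y] zero: DF = P = 4739/5000 ≈ 0.947800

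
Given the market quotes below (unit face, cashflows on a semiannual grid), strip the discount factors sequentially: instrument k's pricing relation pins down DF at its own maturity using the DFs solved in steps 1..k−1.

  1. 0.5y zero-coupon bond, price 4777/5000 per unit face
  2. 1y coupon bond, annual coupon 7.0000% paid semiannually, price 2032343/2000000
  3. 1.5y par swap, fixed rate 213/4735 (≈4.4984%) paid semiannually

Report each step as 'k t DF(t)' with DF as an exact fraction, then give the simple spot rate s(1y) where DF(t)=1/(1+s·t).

step 1 [0.5y] zero: DF = P = 4777/5000 ≈ 0.955400
step 2 [1y] bond c/2=7/200: DF=(2032343/2000000 − 7/200·(0.955400))/(1+7/200) = 1899/2000 ≈ 0.949500
step 3 [1.5y] swap r/2=213/9470: DF=(1 − 213/9470·(0.955400+0.949500))/(1+213/9470) = 9361/10000 ≈ 0.936100

1 1/2 4777/5000
2 1 1899/2000
3 3/2 9361/10000
s(1y) = (1/(1899/2000) − 1)/(1) = 101/1899 ≈ 5.3186%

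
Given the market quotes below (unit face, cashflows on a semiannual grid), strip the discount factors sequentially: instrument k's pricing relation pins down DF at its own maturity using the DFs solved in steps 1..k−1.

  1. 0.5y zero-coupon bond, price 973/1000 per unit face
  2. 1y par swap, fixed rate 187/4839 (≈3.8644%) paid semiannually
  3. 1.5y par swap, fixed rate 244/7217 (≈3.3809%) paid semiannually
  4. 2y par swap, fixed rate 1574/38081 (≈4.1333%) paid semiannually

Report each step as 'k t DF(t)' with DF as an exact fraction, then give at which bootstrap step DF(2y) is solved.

step 1 [0.5y] zero: DF = P = 973/1000 ≈ 0.973000
step 2 [1y] swap r/2=187/9678: DF=(1 − 187/9678·(0.973000))/(1+187/9678) = 4813/5000 ≈ 0.962600
step 3 [1.5y] swap r/2=122/7217: DF=(1 − 122/7217·(0.973000+0.962600))/(1+122/7217) = 1189/1250 ≈ 0.951200
step 4 [2y] swap r/2=787/38081: DF=(1 − 787/38081·(0.973000+0.962600+0.951200))/(1+787/38081) = 9213/10000 ≈ 0.921300

1 1/2 973/1000
2 1 4813/5000
3 3/2 1189/1250
4 2 9213/10000
DF(2y) is solved at step 4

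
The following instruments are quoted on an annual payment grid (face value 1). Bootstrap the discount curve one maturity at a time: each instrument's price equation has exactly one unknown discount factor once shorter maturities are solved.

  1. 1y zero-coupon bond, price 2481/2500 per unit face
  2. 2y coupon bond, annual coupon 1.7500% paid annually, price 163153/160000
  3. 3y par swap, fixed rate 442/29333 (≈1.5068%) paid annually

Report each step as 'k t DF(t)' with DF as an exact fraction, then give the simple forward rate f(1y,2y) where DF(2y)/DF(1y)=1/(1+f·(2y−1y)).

1 1 2481/2500
2 2 9851/10000
3 3 4779/5000
f(1y,2y) = ((2481/2500)/(9851/10000) − 1)/(1) = 73/9851 ≈ 0.7410%

step 1 [1y] zero: DF = P = 2481/2500 ≈ 0.992400
step 2 [2y] bond c/1=7/400: DF=(163153/160000 − 7/400·(0.992400))/(1+7/400) = 9851/10000 ≈ 0.985100
step 3 [3y] swap r/1=442/29333: DF=(1 − 442/29333·(0.992400+0.985100))/(1+442/29333) = 4779/5000 ≈ 0.955800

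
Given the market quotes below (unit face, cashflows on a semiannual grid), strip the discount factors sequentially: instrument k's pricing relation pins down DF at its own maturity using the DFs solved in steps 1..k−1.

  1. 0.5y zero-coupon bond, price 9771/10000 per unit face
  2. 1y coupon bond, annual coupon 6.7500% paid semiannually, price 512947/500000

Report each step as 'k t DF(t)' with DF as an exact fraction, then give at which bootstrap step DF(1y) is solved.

1 1/2 9771/10000
2 1 1921/2000
DF(1y) is solved at step 2

step 1 [0.5y] zero: DF = P = 9771/10000 ≈ 0.977100
step 2 [1y] bond c/2=27/800: DF=(512947/500000 − 27/800·(0.977100))/(1+27/800) = 1921/2000 ≈ 0.960500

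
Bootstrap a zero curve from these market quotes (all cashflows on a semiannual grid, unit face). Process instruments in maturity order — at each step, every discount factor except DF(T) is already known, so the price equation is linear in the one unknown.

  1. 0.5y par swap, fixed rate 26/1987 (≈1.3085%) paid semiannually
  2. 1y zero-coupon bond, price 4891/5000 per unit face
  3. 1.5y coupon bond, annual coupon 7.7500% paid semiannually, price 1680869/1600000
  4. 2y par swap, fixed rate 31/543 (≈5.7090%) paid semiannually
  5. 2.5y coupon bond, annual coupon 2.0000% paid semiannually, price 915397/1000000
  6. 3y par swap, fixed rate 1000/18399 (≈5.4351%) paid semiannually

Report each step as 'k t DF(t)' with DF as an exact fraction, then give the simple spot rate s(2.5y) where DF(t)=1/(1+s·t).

step 1 [0.5y] swap r/2=13/1987: DF=(1 − 13/1987·(0))/(1+13/1987) = 1987/2000 ≈ 0.993500
step 2 [1y] zero: DF = P = 4891/5000 ≈ 0.978200
step 3 [1.5y] bond c/2=31/800: DF=(1680869/1600000 − 31/800·(0.993500+0.978200))/(1+31/800) = 4689/5000 ≈ 0.937800
step 4 [2y] swap r/2=31/1086: DF=(1 − 31/1086·(0.993500+0.978200+0.937800))/(1+31/1086) = 1783/2000 ≈ 0.891500
step 5 [2.5y] bond c/2=1/100: DF=(915397/1000000 − 1/100·(0.993500+0.978200+0.937800+0.891500))/(1+1/100) = 8687/10000 ≈ 0.868700
step 6 [3y] swap r/2=500/18399: DF=(1 − 500/18399·(0.993500+0.978200+0.937800+0.891500+0.868700))/(1+500/18399) = 17/20 ≈ 0.850000

1 1/2 1987/2000
2 1 4891/5000
3 3/2 4689/5000
4 2 1783/2000
5 5/2 8687/10000
6 3 17/20
s(2.5y) = (1/(8687/10000) − 1)/(5/2) = 2626/43435 ≈ 6.0458%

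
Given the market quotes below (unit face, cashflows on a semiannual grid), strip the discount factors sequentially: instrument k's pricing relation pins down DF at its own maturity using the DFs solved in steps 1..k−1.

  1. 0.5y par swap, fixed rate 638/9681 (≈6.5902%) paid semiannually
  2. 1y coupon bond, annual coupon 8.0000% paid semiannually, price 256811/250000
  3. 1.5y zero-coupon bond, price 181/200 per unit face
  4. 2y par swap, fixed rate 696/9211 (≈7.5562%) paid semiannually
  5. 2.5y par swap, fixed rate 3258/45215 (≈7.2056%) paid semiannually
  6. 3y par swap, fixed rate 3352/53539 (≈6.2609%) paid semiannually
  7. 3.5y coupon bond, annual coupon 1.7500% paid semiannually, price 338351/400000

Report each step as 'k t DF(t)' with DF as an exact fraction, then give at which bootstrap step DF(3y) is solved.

step 1 [0.5y] swap r/2=319/9681: DF=(1 − 319/9681·(0))/(1+319/9681) = 9681/10000 ≈ 0.968100
step 2 [1y] bond c/2=1/25: DF=(256811/250000 − 1/25·(0.968100))/(1+1/25) = 1901/2000 ≈ 0.950500
step 3 [1.5y] zero: DF = P = 181/200 ≈ 0.905000
step 4 [2y] swap r/2=348/9211: DF=(1 − 348/9211·(0.968100+0.950500+0.905000))/(1+348/9211) = 538/625 ≈ 0.860800
step 5 [2.5y] swap r/2=1629/45215: DF=(1 − 1629/45215·(0.968100+0.950500+0.905000+0.860800))/(1+1629/45215) = 8371/10000 ≈ 0.837100
step 6 [3y] swap r/2=1676/53539: DF=(1 − 1676/53539·(0.968100+0.950500+0.905000+0.860800+0.837100))/(1+1676/53539) = 2081/2500 ≈ 0.832400
step 7 [3.5y] bond c/2=7/800: DF=(338351/400000 − 7/800·(0.968100+0.950500+0.905000+0.860800+0.837100+0.832400))/(1+7/800) = 7921/10000 ≈ 0.792100

1 1/2 9681/10000
2 1 1901/2000
3 3/2 181/200
4 2 538/625
5 5/2 8371/10000
6 3 2081/2500
7 7/2 7921/10000
DF(3y) is solved at step 6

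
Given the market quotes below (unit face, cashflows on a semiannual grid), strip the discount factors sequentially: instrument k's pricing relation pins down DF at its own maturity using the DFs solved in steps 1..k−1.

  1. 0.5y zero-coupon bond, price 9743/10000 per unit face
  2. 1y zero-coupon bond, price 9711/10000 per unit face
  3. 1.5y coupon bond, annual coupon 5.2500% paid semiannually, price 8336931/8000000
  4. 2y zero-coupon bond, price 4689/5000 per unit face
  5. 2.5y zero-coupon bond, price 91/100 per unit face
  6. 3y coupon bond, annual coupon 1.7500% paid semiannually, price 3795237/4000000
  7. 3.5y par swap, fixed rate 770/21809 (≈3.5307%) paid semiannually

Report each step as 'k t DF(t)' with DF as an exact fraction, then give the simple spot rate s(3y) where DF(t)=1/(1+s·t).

step 1 [0.5y] zero: DF = P = 9743/10000 ≈ 0.974300
step 2 [1y] zero: DF = P = 9711/10000 ≈ 0.971100
step 3 [1.5y] bond c/2=21/800: DF=(8336931/8000000 − 21/800·(0.974300+0.971100))/(1+21/800) = 9657/10000 ≈ 0.965700
step 4 [2y] zero: DF = P = 4689/5000 ≈ 0.937800
step 5 [2.5y] zero: DF = P = 91/100 ≈ 0.910000
step 6 [3y] bond c/2=7/800: DF=(3795237/4000000 − 7/800·(0.974300+0.971100+0.965700+0.937800+0.910000))/(1+7/800) = 8993/10000 ≈ 0.899300
step 7 [3.5y] swap r/2=385/21809: DF=(1 − 385/21809·(0.974300+0.971100+0.965700+0.937800+0.910000+0.899300))/(1+385/21809) = 1769/2000 ≈ 0.884500

1 1/2 9743/10000
2 1 9711/10000
3 3/2 9657/10000
4 2 4689/5000
5 5/2 91/100
6 3 8993/10000
7 7/2 1769/2000
s(3y) = (1/(8993/10000) − 1)/(3) = 1007/26979 ≈ 3.7325%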